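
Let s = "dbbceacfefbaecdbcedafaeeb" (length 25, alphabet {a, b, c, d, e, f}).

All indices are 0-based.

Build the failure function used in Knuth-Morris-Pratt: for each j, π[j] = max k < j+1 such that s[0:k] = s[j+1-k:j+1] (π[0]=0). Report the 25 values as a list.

π[0] = 0
j=1 s[j]='b': π[1]=0 (border '')
j=2 s[j]='b': π[2]=0 (border '')
j=3 s[j]='c': π[3]=0 (border '')
j=4 s[j]='e': π[4]=0 (border '')
j=5 s[j]='a': π[5]=0 (border '')
j=6 s[j]='c': π[6]=0 (border '')
j=7 s[j]='f': π[7]=0 (border '')
j=8 s[j]='e': π[8]=0 (border '')
j=9 s[j]='f': π[9]=0 (border '')
j=10 s[j]='b': π[10]=0 (border '')
j=11 s[j]='a': π[11]=0 (border '')
j=12 s[j]='e': π[12]=0 (border '')
j=13 s[j]='c': π[13]=0 (border '')
j=14 s[j]='d': π[14]=1 (border 'd')
j=15 s[j]='b': π[15]=2 (border 'db')
j=16 s[j]='c': k: 2→0; π[16]=0 (border '')
j=17 s[j]='e': π[17]=0 (border '')
j=18 s[j]='d': π[18]=1 (border 'd')
j=19 s[j]='a': k: 1→0; π[19]=0 (border '')
j=20 s[j]='f': π[20]=0 (border '')
j=21 s[j]='a': π[21]=0 (border '')
j=22 s[j]='e': π[22]=0 (border '')
j=23 s[j]='e': π[23]=0 (border '')
j=24 s[j]='b': π[24]=0 (border '')

[0, 0, 0, 0, 0, 0, 0, 0, 0, 0, 0, 0, 0, 0, 1, 2, 0, 0, 1, 0, 0, 0, 0, 0, 0]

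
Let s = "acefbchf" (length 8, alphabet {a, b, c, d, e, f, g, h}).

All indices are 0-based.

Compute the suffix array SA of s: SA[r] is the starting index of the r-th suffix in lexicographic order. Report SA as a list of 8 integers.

sorted suffixes:
  #0 SA[0]=0  'acefbchf'
  #1 SA[1]=4  'bchf'
  #2 SA[2]=1  'cefbchf'
  #3 SA[3]=5  'chf'
  #4 SA[4]=2  'efbchf'
  #5 SA[5]=7  'f'
  #6 SA[6]=3  'fbchf'
  #7 SA[7]=6  'hf'

[0, 4, 1, 5, 2, 7, 3, 6]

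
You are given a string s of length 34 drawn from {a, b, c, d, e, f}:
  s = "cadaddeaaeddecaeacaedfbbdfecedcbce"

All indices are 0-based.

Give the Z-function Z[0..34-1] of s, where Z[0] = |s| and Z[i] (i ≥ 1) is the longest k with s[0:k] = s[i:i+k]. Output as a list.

Z[0]=34
i=1: i≥r, start 0; Z[1]=0
i=2: i≥r, start 0; Z[2]=0
i=3: i≥r, start 0; Z[3]=0
i=4: i≥r, start 0; Z[4]=0
i=5: i≥r, start 0; Z[5]=0
i=6: i≥r, start 0; Z[6]=0
i=7: i≥r, start 0; Z[7]=0
i=8: i≥r, start 0; Z[8]=0
i=9: i≥r, start 0; Z[9]=0
i=10: i≥r, start 0; Z[10]=0
i=11: i≥r, start 0; Z[11]=0
i=12: i≥r, start 0; Z[12]=0
i=13: i≥r, start 0; Z[13]=2 grow→box=[13,15)
i=14: min(r-i=1, Z[1]=0)=0; Z[14]=0
i=15: i≥r, start 0; Z[15]=0
i=16: i≥r, start 0; Z[16]=0
i=17: i≥r, start 0; Z[17]=2 grow→box=[17,19)
i=18: min(r-i=1, Z[1]=0)=0; Z[18]=0
i=19: i≥r, start 0; Z[19]=0
i=20: i≥r, start 0; Z[20]=0
i=21: i≥r, start 0; Z[21]=0
i=22: i≥r, start 0; Z[22]=0
i=23: i≥r, start 0; Z[23]=0
i=24: i≥r, start 0; Z[24]=0
i=25: i≥r, start 0; Z[25]=0
i=26: i≥r, start 0; Z[26]=0
i=27: i≥r, start 0; Z[27]=1 grow→box=[27,28)
i=28: i≥r, start 0; Z[28]=0
i=29: i≥r, start 0; Z[29]=0
i=30: i≥r, start 0; Z[30]=1 grow→box=[30,31)
i=31: i≥r, start 0; Z[31]=0
i=32: i≥r, start 0; Z[32]=1 grow→box=[32,33)
i=33: i≥r, start 0; Z[33]=0

[34, 0, 0, 0, 0, 0, 0, 0, 0, 0, 0, 0, 0, 2, 0, 0, 0, 2, 0, 0, 0, 0, 0, 0, 0, 0, 0, 1, 0, 0, 1, 0, 1, 0]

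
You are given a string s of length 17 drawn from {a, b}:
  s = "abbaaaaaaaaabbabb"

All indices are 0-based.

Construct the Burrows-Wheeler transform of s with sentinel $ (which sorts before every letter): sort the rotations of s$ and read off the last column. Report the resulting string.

rank  rotation            last
    0  $abbaaaaaaaaabbabb  b
    1  aaaaaaaaabbabb$abb  b
    2  aaaaaaaabbabb$abba  a
    3  aaaaaaabbabb$abbaa  a
    4  aaaaaabbabb$abbaaa  a
    5  aaaaabbabb$abbaaaa  a
    6  aaaabbabb$abbaaaaa  a
    7  aaabbabb$abbaaaaaa  a
    8  aabbabb$abbaaaaaaa  a
    9  abb$abbaaaaaaaaabb  b
   10  abbaaaaaaaaabbabb$  $
   11  abbabb$abbaaaaaaaa  a
   12  b$abbaaaaaaaaabbab  b
   13  baaaaaaaaabbabb$ab  b
   14  babb$abbaaaaaaaaab  b
   15  bb$abbaaaaaaaaabba  a
   16  bbaaaaaaaaabbabb$a  a
   17  bbabb$abbaaaaaaaaa  a

bbaaaaaaab$abbbaaa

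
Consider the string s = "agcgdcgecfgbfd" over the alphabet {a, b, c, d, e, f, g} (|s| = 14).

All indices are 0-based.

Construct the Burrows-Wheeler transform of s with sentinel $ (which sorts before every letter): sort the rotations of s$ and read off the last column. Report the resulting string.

rank  rotation         last
    0  $agcgdcgecfgbfd  d
    1  agcgdcgecfgbfd$  $
    2  bfd$agcgdcgecfg  g
    3  cfgbfd$agcgdcge  e
    4  cgdcgecfgbfd$ag  g
    5  cgecfgbfd$agcgd  d
    6  d$agcgdcgecfgbf  f
    7  dcgecfgbfd$agcg  g
    8  ecfgbfd$agcgdcg  g
    9  fd$agcgdcgecfgb  b
   10  fgbfd$agcgdcgec  c
   11  gbfd$agcgdcgecf  f
   12  gcgdcgecfgbfd$a  a
   13  gdcgecfgbfd$agc  c
   14  gecfgbfd$agcgdc  c

d$gegdfggbcfacc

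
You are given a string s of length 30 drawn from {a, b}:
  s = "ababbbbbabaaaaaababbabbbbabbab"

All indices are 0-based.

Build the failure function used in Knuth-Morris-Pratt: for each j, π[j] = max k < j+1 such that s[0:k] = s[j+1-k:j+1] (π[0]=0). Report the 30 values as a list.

π[0] = 0
j=1 s[j]='b': π[1]=0 (border '')
j=2 s[j]='a': π[2]=1 (border 'a')
j=3 s[j]='b': π[3]=2 (border 'ab')
j=4 s[j]='b': k: 2→0; π[4]=0 (border '')
j=5 s[j]='b': π[5]=0 (border '')
j=6 s[j]='b': π[6]=0 (border '')
j=7 s[j]='b': π[7]=0 (border '')
j=8 s[j]='a': π[8]=1 (border 'a')
j=9 s[j]='b': π[9]=2 (border 'ab')
j=10 s[j]='a': π[10]=3 (border 'aba')
j=11 s[j]='a': k: 3→1→0; π[11]=1 (border 'a')
j=12 s[j]='a': k: 1→0; π[12]=1 (border 'a')
j=13 s[j]='a': k: 1→0; π[13]=1 (border 'a')
j=14 s[j]='a': k: 1→0; π[14]=1 (border 'a')
j=15 s[j]='a': k: 1→0; π[15]=1 (border 'a')
j=16 s[j]='b': π[16]=2 (border 'ab')
j=17 s[j]='a': π[17]=3 (border 'aba')
j=18 s[j]='b': π[18]=4 (border 'abab')
j=19 s[j]='b': π[19]=5 (border 'ababb')
j=20 s[j]='a': k: 5→0; π[20]=1 (border 'a')
j=21 s[j]='b': π[21]=2 (border 'ab')
j=22 s[j]='b': k: 2→0; π[22]=0 (border '')
j=23 s[j]='b': π[23]=0 (border '')
j=24 s[j]='b': π[24]=0 (border '')
j=25 s[j]='a': π[25]=1 (border 'a')
j=26 s[j]='b': π[26]=2 (border 'ab')
j=27 s[j]='b': k: 2→0; π[27]=0 (border '')
j=28 s[j]='a': π[28]=1 (border 'a')
j=29 s[j]='b': π[29]=2 (border 'ab')

[0, 0, 1, 2, 0, 0, 0, 0, 1, 2, 3, 1, 1, 1, 1, 1, 2, 3, 4, 5, 1, 2, 0, 0, 0, 1, 2, 0, 1, 2]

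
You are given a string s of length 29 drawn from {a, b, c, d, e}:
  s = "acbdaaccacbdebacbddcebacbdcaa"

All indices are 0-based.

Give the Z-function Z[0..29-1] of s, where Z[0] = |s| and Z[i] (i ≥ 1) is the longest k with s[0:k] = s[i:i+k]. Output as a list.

Z[0]=29
i=1: outside box; Z[1]=0
i=2: outside box; Z[2]=0
i=3: outside box; Z[3]=0
i=4: outside box; Z[4]=1 extend→box=[4,5)
i=5: outside box; Z[5]=2 extend→box=[5,7)
i=6: min(r-i=1, Z[1]=0)=0; Z[6]=0
i=7: outside box; Z[7]=0
i=8: outside box; Z[8]=4 extend→box=[8,12)
i=9: min(r-i=3, Z[1]=0)=0; Z[9]=0
i=10: min(r-i=2, Z[2]=0)=0; Z[10]=0
i=11: min(r-i=1, Z[3]=0)=0; Z[11]=0
i=12: outside box; Z[12]=0
i=13: outside box; Z[13]=0
i=14: outside box; Z[14]=4 extend→box=[14,18)
i=15: min(r-i=3, Z[1]=0)=0; Z[15]=0
i=16: min(r-i=2, Z[2]=0)=0; Z[16]=0
i=17: min(r-i=1, Z[3]=0)=0; Z[17]=0
i=18: outside box; Z[18]=0
i=19: outside box; Z[19]=0
i=20: outside box; Z[20]=0
i=21: outside box; Z[21]=0
i=22: outside box; Z[22]=4 extend→box=[22,26)
i=23: min(r-i=3, Z[1]=0)=0; Z[23]=0
i=24: min(r-i=2, Z[2]=0)=0; Z[24]=0
i=25: min(r-i=1, Z[3]=0)=0; Z[25]=0
i=26: outside box; Z[26]=0
i=27: outside box; Z[27]=1 extend→box=[27,28)
i=28: outside box; Z[28]=1 extend→box=[28,29)

[29, 0, 0, 0, 1, 2, 0, 0, 4, 0, 0, 0, 0, 0, 4, 0, 0, 0, 0, 0, 0, 0, 4, 0, 0, 0, 0, 1, 1]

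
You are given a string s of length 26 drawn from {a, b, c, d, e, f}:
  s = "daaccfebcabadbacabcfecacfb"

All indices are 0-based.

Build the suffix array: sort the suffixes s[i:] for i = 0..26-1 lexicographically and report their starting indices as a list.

rank | idx | suffix
   0 |   1 | aaccfebcabadbacabcfecacfb
   1 |   9 | abadbacabcfecacfb
   2 |  16 | abcfecacfb
   3 |  14 | acabcfecacfb
   4 |   2 | accfebcabadbacabcfecacfb
   5 |  22 | acfb
   6 |  11 | adbacabcfecacfb
   7 |  25 | b
   8 |  13 | bacabcfecacfb
   9 |  10 | badbacabcfecacfb
  10 |   7 | bcabadbacabcfecacfb
  11 |  17 | bcfecacfb
  12 |   8 | cabadbacabcfecacfb
  13 |  15 | cabcfecacfb
  14 |  21 | cacfb
  15 |   3 | ccfebcabadbacabcfecacfb
  16 |  23 | cfb
  17 |   4 | cfebcabadbacabcfecacfb
  18 |  18 | cfecacfb
  19 |   0 | daaccfebcabadbacabcfecacfb
  20 |  12 | dbacabcfecacfb
  21 |   6 | ebcabadbacabcfecacfb
  22 |  20 | ecacfb
  23 |  24 | fb
  24 |   5 | febcabadbacabcfecacfb
  25 |  19 | fecacfb

[1, 9, 16, 14, 2, 22, 11, 25, 13, 10, 7, 17, 8, 15, 21, 3, 23, 4, 18, 0, 12, 6, 20, 24, 5, 19]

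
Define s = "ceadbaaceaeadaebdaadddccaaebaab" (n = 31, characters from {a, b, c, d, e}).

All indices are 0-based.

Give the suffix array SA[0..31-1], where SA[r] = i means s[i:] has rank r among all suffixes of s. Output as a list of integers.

[28, 5, 17, 24, 29, 6, 11, 2, 18, 9, 25, 13, 30, 27, 4, 15, 23, 22, 0, 7, 16, 12, 3, 21, 20, 19, 10, 1, 8, 26, 14]

sorted suffixes:
  #0 SA[0]=28  'aab'
  #1 SA[1]=5  'aaceaeadaebdaadddccaaebaab'
  #2 SA[2]=17  'aadddccaaebaab'
  #3 SA[3]=24  'aaebaab'
  #4 SA[4]=29  'ab'
  #5 SA[5]=6  'aceaeadaebdaadddccaaebaab'
  #6 SA[6]=11  'adaebdaadddccaaebaab'
  #7 SA[7]=2  'adbaaceaeadaebdaadddccaaebaab'
  #8 SA[8]=18  'adddccaaebaab'
  #9 SA[9]=9  'aeadaebdaadddccaaebaab'
  #10 SA[10]=25  'aebaab'
  #11 SA[11]=13  'aebdaadddccaaebaab'
  #12 SA[12]=30  'b'
  #13 SA[13]=27  'baab'
  #14 SA[14]=4  'baaceaeadaebdaadddccaaebaab'
  #15 SA[15]=15  'bdaadddccaaebaab'
  #16 SA[16]=23  'caaebaab'
  #17 SA[17]=22  'ccaaebaab'
  #18 SA[18]=0  'ceadbaaceaeadaebdaadddccaaebaab'
  #19 SA[19]=7  'ceaeadaebdaadddccaaebaab'
  #20 SA[20]=16  'daadddccaaebaab'
  #21 SA[21]=12  'daebdaadddccaaebaab'
  #22 SA[22]=3  'dbaaceaeadaebdaadddccaaebaab'
  #23 SA[23]=21  'dccaaebaab'
  #24 SA[24]=20  'ddccaaebaab'
  #25 SA[25]=19  'dddccaaebaab'
  #26 SA[26]=10  'eadaebdaadddccaaebaab'
  #27 SA[27]=1  'eadbaaceaeadaebdaadddccaaebaab'
  #28 SA[28]=8  'eaeadaebdaadddccaaebaab'
  #29 SA[29]=26  'ebaab'
  #30 SA[30]=14  'ebdaadddccaaebaab'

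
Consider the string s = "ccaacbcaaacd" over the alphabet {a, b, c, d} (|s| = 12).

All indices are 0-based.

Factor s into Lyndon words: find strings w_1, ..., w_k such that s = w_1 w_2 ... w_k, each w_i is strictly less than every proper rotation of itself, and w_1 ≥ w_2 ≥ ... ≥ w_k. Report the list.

["c", "c", "aacbc", "aaacd"]

emit factor 1: 'c' (i=0, period=1)
emit factor 2: 'c' (i=1, period=1)
emit factor 3: 'aacbc' (i=2, period=5)
emit factor 4: 'aaacd' (i=7, period=5)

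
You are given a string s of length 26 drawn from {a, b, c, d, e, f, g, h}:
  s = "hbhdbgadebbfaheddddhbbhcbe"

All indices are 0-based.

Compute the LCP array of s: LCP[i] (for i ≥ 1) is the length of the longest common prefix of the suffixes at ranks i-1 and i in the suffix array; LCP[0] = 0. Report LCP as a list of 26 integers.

rank | idx | suffix
   0 |   6 | adebbfaheddddhbbhcbe
   1 |  12 | aheddddhbbhcbe
   2 |   9 | bbfaheddddhbbhcbe
   3 |  20 | bbhcbe
   4 |  24 | be
   5 |  10 | bfaheddddhbbhcbe
   6 |   4 | bgadebbfaheddddhbbhcbe
   7 |  21 | bhcbe
   8 |   1 | bhdbgadebbfaheddddhbbhcbe
   9 |  23 | cbe
  10 |   3 | dbgadebbfaheddddhbbhcbe
  11 |  15 | ddddhbbhcbe
  12 |  16 | dddhbbhcbe
  13 |  17 | ddhbbhcbe
  14 |   7 | debbfaheddddhbbhcbe
  15 |  18 | dhbbhcbe
  16 |  25 | e
  17 |   8 | ebbfaheddddhbbhcbe
  18 |  14 | eddddhbbhcbe
  19 |  11 | faheddddhbbhcbe
  20 |   5 | gadebbfaheddddhbbhcbe
  21 |  19 | hbbhcbe
  22 |   0 | hbhdbgadebbfaheddddhbbhcbe
  23 |  22 | hcbe
  24 |   2 | hdbgadebbfaheddddhbbhcbe
  25 |  13 | heddddhbbhcbe

SA = [6, 12, 9, 20, 24, 10, 4, 21, 1, 23, 3, 15, 16, 17, 7, 18, 25, 8, 14, 11, 5, 19, 0, 22, 2, 13]
rank  pair      lcp
   1  s[6:],s[12:]  1  'a'
   2  s[12:],s[9:]  0  ''
   3  s[9:],s[20:]  2  'bb'
   4  s[20:],s[24:]  1  'b'
   5  s[24:],s[10:]  1  'b'
   6  s[10:],s[4:]  1  'b'
   7  s[4:],s[21:]  1  'b'
   8  s[21:],s[1:]  2  'bh'
   9  s[1:],s[23:]  0  ''
  10  s[23:],s[3:]  0  ''
  11  s[3:],s[15:]  1  'd'
  12  s[15:],s[16:]  3  'ddd'
  13  s[16:],s[17:]  2  'dd'
  14  s[17:],s[7:]  1  'd'
  15  s[7:],s[18:]  1  'd'
  16  s[18:],s[25:]  0  ''
  17  s[25:],s[8:]  1  'e'
  18  s[8:],s[14:]  1  'e'
  19  s[14:],s[11:]  0  ''
  20  s[11:],s[5:]  0  ''
  21  s[5:],s[19:]  0  ''
  22  s[19:],s[0:]  2  'hb'
  23  s[0:],s[22:]  1  'h'
  24  s[22:],s[2:]  1  'h'
  25  s[2:],s[13:]  1  'h'

[0, 1, 0, 2, 1, 1, 1, 1, 2, 0, 0, 1, 3, 2, 1, 1, 0, 1, 1, 0, 0, 0, 2, 1, 1, 1]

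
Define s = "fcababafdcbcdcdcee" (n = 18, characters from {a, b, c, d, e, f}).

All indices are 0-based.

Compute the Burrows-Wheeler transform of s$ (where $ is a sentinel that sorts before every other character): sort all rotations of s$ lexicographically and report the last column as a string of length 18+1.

ecbbaacfdbddfccec$a

rank  rotation             last
    0  $fcababafdcbcdcdcee  e
    1  ababafdcbcdcdcee$fc  c
    2  abafdcbcdcdcee$fcab  b
    3  afdcbcdcdcee$fcabab  b
    4  babafdcbcdcdcee$fca  a
    5  bafdcbcdcdcee$fcaba  a
    6  bcdcdcee$fcababafdc  c
    7  cababafdcbcdcdcee$f  f
    8  cbcdcdcee$fcababafd  d
    9  cdcdcee$fcababafdcb  b
   10  cdcee$fcababafdcbcd  d
   11  cee$fcababafdcbcdcd  d
   12  dcbcdcdcee$fcababaf  f
   13  dcdcee$fcababafdcbc  c
   14  dcee$fcababafdcbcdc  c
   15  e$fcababafdcbcdcdce  e
   16  ee$fcababafdcbcdcdc  c
   17  fcababafdcbcdcdcee$  $
   18  fdcbcdcdcee$fcababa  a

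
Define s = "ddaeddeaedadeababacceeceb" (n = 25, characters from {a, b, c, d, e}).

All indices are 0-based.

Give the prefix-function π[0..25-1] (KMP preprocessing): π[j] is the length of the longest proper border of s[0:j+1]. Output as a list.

π[0] = 0
j=1 s[j]='d': π[1]=1 (border 'd')
j=2 s[j]='a': k: 1→0; π[2]=0 (border '')
j=3 s[j]='e': π[3]=0 (border '')
j=4 s[j]='d': π[4]=1 (border 'd')
j=5 s[j]='d': π[5]=2 (border 'dd')
j=6 s[j]='e': k: 2→1→0; π[6]=0 (border '')
j=7 s[j]='a': π[7]=0 (border '')
j=8 s[j]='e': π[8]=0 (border '')
j=9 s[j]='d': π[9]=1 (border 'd')
j=10 s[j]='a': k: 1→0; π[10]=0 (border '')
j=11 s[j]='d': π[11]=1 (border 'd')
j=12 s[j]='e': k: 1→0; π[12]=0 (border '')
j=13 s[j]='a': π[13]=0 (border '')
j=14 s[j]='b': π[14]=0 (border '')
j=15 s[j]='a': π[15]=0 (border '')
j=16 s[j]='b': π[16]=0 (border '')
j=17 s[j]='a': π[17]=0 (border '')
j=18 s[j]='c': π[18]=0 (border '')
j=19 s[j]='c': π[19]=0 (border '')
j=20 s[j]='e': π[20]=0 (border '')
j=21 s[j]='e': π[21]=0 (border '')
j=22 s[j]='c': π[22]=0 (border '')
j=23 s[j]='e': π[23]=0 (border '')
j=24 s[j]='b': π[24]=0 (border '')

[0, 1, 0, 0, 1, 2, 0, 0, 0, 1, 0, 1, 0, 0, 0, 0, 0, 0, 0, 0, 0, 0, 0, 0, 0]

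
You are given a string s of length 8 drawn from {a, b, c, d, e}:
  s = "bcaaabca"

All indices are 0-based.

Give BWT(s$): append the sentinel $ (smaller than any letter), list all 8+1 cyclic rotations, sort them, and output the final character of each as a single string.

accaaa$bb

rank  rotation   last
    0  $bcaaabca  a
    1  a$bcaaabc  c
    2  aaabca$bc  c
    3  aabca$bca  a
    4  abca$bcaa  a
    5  bca$bcaaa  a
    6  bcaaabca$  $
    7  ca$bcaaab  b
    8  caaabca$b  b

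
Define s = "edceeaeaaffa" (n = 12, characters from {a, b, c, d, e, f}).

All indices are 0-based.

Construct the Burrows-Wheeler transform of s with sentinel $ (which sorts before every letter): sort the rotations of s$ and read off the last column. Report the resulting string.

rank  rotation       last
    0  $edceeaeaaffa  a
    1  a$edceeaeaaff  f
    2  aaffa$edceeae  e
    3  aeaaffa$edcee  e
    4  affa$edceeaea  a
    5  ceeaeaaffa$ed  d
    6  dceeaeaaffa$e  e
    7  eaaffa$edceea  a
    8  eaeaaffa$edce  e
    9  edceeaeaaffa$  $
   10  eeaeaaffa$edc  c
   11  fa$edceeaeaaf  f
   12  ffa$edceeaeaa  a

afeeadeae$cfa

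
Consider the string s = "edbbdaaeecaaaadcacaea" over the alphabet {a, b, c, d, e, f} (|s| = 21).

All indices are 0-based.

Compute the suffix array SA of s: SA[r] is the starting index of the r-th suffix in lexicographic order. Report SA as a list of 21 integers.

[20, 10, 11, 12, 5, 16, 13, 18, 6, 2, 3, 9, 15, 17, 4, 1, 14, 19, 8, 0, 7]

rank→(start, suffix):
  0 → (20, 'a')
  1 → (10, 'aaaadcacaea')
  2 → (11, 'aaadcacaea')
  3 → (12, 'aadcacaea')
  4 → (5, 'aaeecaaaadcacaea')
  5 → (16, 'acaea')
  6 → (13, 'adcacaea')
  7 → (18, 'aea')
  8 → (6, 'aeecaaaadcacaea')
  9 → (2, 'bbdaaeecaaaadcacaea')
  10 → (3, 'bdaaeecaaaadcacaea')
  11 → (9, 'caaaadcacaea')
  12 → (15, 'cacaea')
  13 → (17, 'caea')
  14 → (4, 'daaeecaaaadcacaea')
  15 → (1, 'dbbdaaeecaaaadcacaea')
  16 → (14, 'dcacaea')
  17 → (19, 'ea')
  18 → (8, 'ecaaaadcacaea')
  19 → (0, 'edbbdaaeecaaaadcacaea')
  20 → (7, 'eecaaaadcacaea')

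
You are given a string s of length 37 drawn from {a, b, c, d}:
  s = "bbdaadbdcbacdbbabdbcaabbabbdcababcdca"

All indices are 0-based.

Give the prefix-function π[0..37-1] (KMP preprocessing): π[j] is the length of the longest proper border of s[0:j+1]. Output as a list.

[0, 1, 0, 0, 0, 0, 1, 0, 0, 1, 0, 0, 0, 1, 2, 0, 1, 0, 1, 0, 0, 0, 1, 2, 0, 1, 2, 3, 0, 0, 1, 0, 1, 0, 0, 0, 0]

π[0] = 0
j=1 s[j]='b': π[1]=1 (border 'b')
j=2 s[j]='d': k: 1→0; π[2]=0 (border '')
j=3 s[j]='a': π[3]=0 (border '')
j=4 s[j]='a': π[4]=0 (border '')
j=5 s[j]='d': π[5]=0 (border '')
j=6 s[j]='b': π[6]=1 (border 'b')
j=7 s[j]='d': k: 1→0; π[7]=0 (border '')
j=8 s[j]='c': π[8]=0 (border '')
j=9 s[j]='b': π[9]=1 (border 'b')
j=10 s[j]='a': k: 1→0; π[10]=0 (border '')
j=11 s[j]='c': π[11]=0 (border '')
j=12 s[j]='d': π[12]=0 (border '')
j=13 s[j]='b': π[13]=1 (border 'b')
j=14 s[j]='b': π[14]=2 (border 'bb')
j=15 s[j]='a': k: 2→1→0; π[15]=0 (border '')
j=16 s[j]='b': π[16]=1 (border 'b')
j=17 s[j]='d': k: 1→0; π[17]=0 (border '')
j=18 s[j]='b': π[18]=1 (border 'b')
j=19 s[j]='c': k: 1→0; π[19]=0 (border '')
j=20 s[j]='a': π[20]=0 (border '')
j=21 s[j]='a': π[21]=0 (border '')
j=22 s[j]='b': π[22]=1 (border 'b')
j=23 s[j]='b': π[23]=2 (border 'bb')
j=24 s[j]='a': k: 2→1→0; π[24]=0 (border '')
j=25 s[j]='b': π[25]=1 (border 'b')
j=26 s[j]='b': π[26]=2 (border 'bb')
j=27 s[j]='d': π[27]=3 (border 'bbd')
j=28 s[j]='c': k: 3→0; π[28]=0 (border '')
j=29 s[j]='a': π[29]=0 (border '')
j=30 s[j]='b': π[30]=1 (border 'b')
j=31 s[j]='a': k: 1→0; π[31]=0 (border '')
j=32 s[j]='b': π[32]=1 (border 'b')
j=33 s[j]='c': k: 1→0; π[33]=0 (border '')
j=34 s[j]='d': π[34]=0 (border '')
j=35 s[j]='c': π[35]=0 (border '')
j=36 s[j]='a': π[36]=0 (border '')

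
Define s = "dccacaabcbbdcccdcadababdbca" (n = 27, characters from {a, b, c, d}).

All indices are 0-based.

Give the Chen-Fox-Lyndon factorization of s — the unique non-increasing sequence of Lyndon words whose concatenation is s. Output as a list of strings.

["d", "c", "c", "ac", "aabcbbdcccdcadababdbc", "a"]

emit factor 1: 'd' (i=0, period=1)
emit factor 2: 'c' (i=1, period=1)
emit factor 3: 'c' (i=2, period=1)
emit factor 4: 'ac' (i=3, period=2)
emit factor 5: 'aabcbbdcccdcadababdbc' (i=5, period=21)
emit factor 6: 'a' (i=26, period=1)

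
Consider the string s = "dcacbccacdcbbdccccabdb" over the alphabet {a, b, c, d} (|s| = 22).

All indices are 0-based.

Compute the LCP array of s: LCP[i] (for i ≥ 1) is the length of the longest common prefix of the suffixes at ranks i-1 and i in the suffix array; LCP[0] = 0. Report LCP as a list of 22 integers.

rank | idx | suffix
   0 |  18 | abdb
   1 |   2 | acbccacdcbbdccccabdb
   2 |   7 | acdcbbdccccabdb
   3 |  21 | b
   4 |  11 | bbdccccabdb
   5 |   4 | bccacdcbbdccccabdb
   6 |  19 | bdb
   7 |  12 | bdccccabdb
   8 |  17 | cabdb
   9 |   1 | cacbccacdcbbdccccabdb
  10 |   6 | cacdcbbdccccabdb
  11 |  10 | cbbdccccabdb
  12 |   3 | cbccacdcbbdccccabdb
  13 |  16 | ccabdb
  14 |   5 | ccacdcbbdccccabdb
  15 |  15 | cccabdb
  16 |  14 | ccccabdb
  17 |   8 | cdcbbdccccabdb
  18 |  20 | db
  19 |   0 | dcacbccacdcbbdccccabdb
  20 |   9 | dcbbdccccabdb
  21 |  13 | dccccabdb

SA = [18, 2, 7, 21, 11, 4, 19, 12, 17, 1, 6, 10, 3, 16, 5, 15, 14, 8, 20, 0, 9, 13]
rank  pair      lcp
   1  s[18:],s[2:]  1  'a'
   2  s[2:],s[7:]  2  'ac'
   3  s[7:],s[21:]  0  ''
   4  s[21:],s[11:]  1  'b'
   5  s[11:],s[4:]  1  'b'
   6  s[4:],s[19:]  1  'b'
   7  s[19:],s[12:]  2  'bd'
   8  s[12:],s[17:]  0  ''
   9  s[17:],s[1:]  2  'ca'
  10  s[1:],s[6:]  3  'cac'
  11  s[6:],s[10:]  1  'c'
  12  s[10:],s[3:]  2  'cb'
  13  s[3:],s[16:]  1  'c'
  14  s[16:],s[5:]  3  'cca'
  15  s[5:],s[15:]  2  'cc'
  16  s[15:],s[14:]  3  'ccc'
  17  s[14:],s[8:]  1  'c'
  18  s[8:],s[20:]  0  ''
  19  s[20:],s[0:]  1  'd'
  20  s[0:],s[9:]  2  'dc'
  21  s[9:],s[13:]  2  'dc'

[0, 1, 2, 0, 1, 1, 1, 2, 0, 2, 3, 1, 2, 1, 3, 2, 3, 1, 0, 1, 2, 2]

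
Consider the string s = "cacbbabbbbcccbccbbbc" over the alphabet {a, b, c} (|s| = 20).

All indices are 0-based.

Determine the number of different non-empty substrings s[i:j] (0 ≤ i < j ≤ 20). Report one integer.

rank→(start, suffix):
  0 → (5, 'abbbbcccbccbbbc')
  1 → (1, 'acbbabbbbcccbccbbbc')
  2 → (4, 'babbbbcccbccbbbc')
  3 → (3, 'bbabbbbcccbccbbbc')
  4 → (6, 'bbbbcccbccbbbc')
  5 → (16, 'bbbc')
  6 → (7, 'bbbcccbccbbbc')
  7 → (17, 'bbc')
  8 → (8, 'bbcccbccbbbc')
  9 → (18, 'bc')
  10 → (13, 'bccbbbc')
  11 → (9, 'bcccbccbbbc')
  12 → (19, 'c')
  13 → (0, 'cacbbabbbbcccbccbbbc')
  14 → (2, 'cbbabbbbcccbccbbbc')
  15 → (15, 'cbbbc')
  16 → (12, 'cbccbbbc')
  17 → (14, 'ccbbbc')
  18 → (11, 'ccbccbbbc')
  19 → (10, 'cccbccbbbc')

SA = [5, 1, 4, 3, 6, 16, 7, 17, 8, 18, 13, 9, 19, 0, 2, 15, 12, 14, 11, 10]
[i] adj suffixes → lcp
  [1] 5/1 → 1 ('a')
  [2] 1/4 → 0 ('')
  [3] 4/3 → 1 ('b')
  [4] 3/6 → 2 ('bb')
  [5] 6/16 → 3 ('bbb')
  [6] 16/7 → 4 ('bbbc')
  [7] 7/17 → 2 ('bb')
  [8] 17/8 → 3 ('bbc')
  [9] 8/18 → 1 ('b')
  [10] 18/13 → 2 ('bc')
  [11] 13/9 → 3 ('bcc')
  [12] 9/19 → 0 ('')
  [13] 19/0 → 1 ('c')
  [14] 0/2 → 1 ('c')
  [15] 2/15 → 3 ('cbb')
  [16] 15/12 → 2 ('cb')
  [17] 12/14 → 1 ('c')
  [18] 14/11 → 3 ('ccb')
  [19] 11/10 → 2 ('cc')

n(n+1)/2 = 20·21/2 = 210
Σ LCP = 0 + 1 + 0 + 1 + 2 + 3 + 4 + 2 + 3 + 1 + 2 + 3 + 0 + 1 + 1 + 3 + 2 + 1 + 3 + 2 = 35
distinct = 210 − 35 = 175

175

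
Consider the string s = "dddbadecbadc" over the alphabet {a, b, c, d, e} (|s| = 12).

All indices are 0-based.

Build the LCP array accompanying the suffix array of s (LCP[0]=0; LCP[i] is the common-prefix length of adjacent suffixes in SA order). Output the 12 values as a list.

sorted suffixes:
  #0 SA[0]=9  'adc'
  #1 SA[1]=4  'adecbadc'
  #2 SA[2]=8  'badc'
  #3 SA[3]=3  'badecbadc'
  #4 SA[4]=11  'c'
  #5 SA[5]=7  'cbadc'
  #6 SA[6]=2  'dbadecbadc'
  #7 SA[7]=10  'dc'
  #8 SA[8]=1  'ddbadecbadc'
  #9 SA[9]=0  'dddbadecbadc'
  #10 SA[10]=5  'decbadc'
  #11 SA[11]=6  'ecbadc'

SA = [9, 4, 8, 3, 11, 7, 2, 10, 1, 0, 5, 6]
[i] adj suffixes → lcp
  [1] 9/4 → 2 ('ad')
  [2] 4/8 → 0 ('')
  [3] 8/3 → 3 ('bad')
  [4] 3/11 → 0 ('')
  [5] 11/7 → 1 ('c')
  [6] 7/2 → 0 ('')
  [7] 2/10 → 1 ('d')
  [8] 10/1 → 1 ('d')
  [9] 1/0 → 2 ('dd')
  [10] 0/5 → 1 ('d')
  [11] 5/6 → 0 ('')

[0, 2, 0, 3, 0, 1, 0, 1, 1, 2, 1, 0]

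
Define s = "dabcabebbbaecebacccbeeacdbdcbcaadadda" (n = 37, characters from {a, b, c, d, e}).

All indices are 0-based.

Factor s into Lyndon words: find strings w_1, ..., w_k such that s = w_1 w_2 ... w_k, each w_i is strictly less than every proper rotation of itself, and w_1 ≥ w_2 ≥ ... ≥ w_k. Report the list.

emit factor 1: 'd' (i=0, period=1)
emit factor 2: 'abcabebbbaecebacccbeeacdbdcbc' (i=1, period=29)
emit factor 3: 'aadadd' (i=30, period=6)
emit factor 4: 'a' (i=36, period=1)

["d", "abcabebbbaecebacccbeeacdbdcbc", "aadadd", "a"]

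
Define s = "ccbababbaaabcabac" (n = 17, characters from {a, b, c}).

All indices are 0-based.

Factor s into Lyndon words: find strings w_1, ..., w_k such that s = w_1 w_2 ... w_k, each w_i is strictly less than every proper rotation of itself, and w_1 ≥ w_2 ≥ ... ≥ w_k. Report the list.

emit factor 1: 'c' (i=0, period=1)
emit factor 2: 'c' (i=1, period=1)
emit factor 3: 'b' (i=2, period=1)
emit factor 4: 'ababb' (i=3, period=5)
emit factor 5: 'aaabcabac' (i=8, period=9)

["c", "c", "b", "ababb", "aaabcabac"]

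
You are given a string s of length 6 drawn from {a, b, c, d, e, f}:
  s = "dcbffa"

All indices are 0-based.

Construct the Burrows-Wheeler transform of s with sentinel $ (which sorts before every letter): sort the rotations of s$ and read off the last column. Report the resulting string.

rank  rotation last
    0  $dcbffa  a
    1  a$dcbff  f
    2  bffa$dc  c
    3  cbffa$d  d
    4  dcbffa$  $
    5  fa$dcbf  f
    6  ffa$dcb  b

afcd$fb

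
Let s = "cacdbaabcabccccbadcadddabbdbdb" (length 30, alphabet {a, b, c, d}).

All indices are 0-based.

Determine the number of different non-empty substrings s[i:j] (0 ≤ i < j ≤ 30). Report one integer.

rank | idx | suffix
   0 |   5 | aabcabccccbadcadddabbdbdb
   1 |  23 | abbdbdb
   2 |   6 | abcabccccbadcadddabbdbdb
   3 |   9 | abccccbadcadddabbdbdb
   4 |   1 | acdbaabcabccccbadcadddabbdbdb
   5 |  16 | adcadddabbdbdb
   6 |  19 | adddabbdbdb
   7 |  29 | b
   8 |   4 | baabcabccccbadcadddabbdbdb
   9 |  15 | badcadddabbdbdb
  10 |  24 | bbdbdb
  11 |   7 | bcabccccbadcadddabbdbdb
  12 |  10 | bccccbadcadddabbdbdb
  13 |  27 | bdb
  14 |  25 | bdbdb
  15 |   8 | cabccccbadcadddabbdbdb
  16 |   0 | cacdbaabcabccccbadcadddabbdbdb
  17 |  18 | cadddabbdbdb
  18 |  14 | cbadcadddabbdbdb
  19 |  13 | ccbadcadddabbdbdb
  20 |  12 | cccbadcadddabbdbdb
  21 |  11 | ccccbadcadddabbdbdb
  22 |   2 | cdbaabcabccccbadcadddabbdbdb
  23 |  22 | dabbdbdb
  24 |  28 | db
  25 |   3 | dbaabcabccccbadcadddabbdbdb
  26 |  26 | dbdb
  27 |  17 | dcadddabbdbdb
  28 |  21 | ddabbdbdb
  29 |  20 | dddabbdbdb

SA = [5, 23, 6, 9, 1, 16, 19, 29, 4, 15, 24, 7, 10, 27, 25, 8, 0, 18, 14, 13, 12, 11, 2, 22, 28, 3, 26, 17, 21, 20]
rank  pair      lcp
   1  s[5:],s[23:]  1  'a'
   2  s[23:],s[6:]  2  'ab'
   3  s[6:],s[9:]  3  'abc'
   4  s[9:],s[1:]  1  'a'
   5  s[1:],s[16:]  1  'a'
   6  s[16:],s[19:]  2  'ad'
   7  s[19:],s[29:]  0  ''
   8  s[29:],s[4:]  1  'b'
   9  s[4:],s[15:]  2  'ba'
  10  s[15:],s[24:]  1  'b'
  11  s[24:],s[7:]  1  'b'
  12  s[7:],s[10:]  2  'bc'
  13  s[10:],s[27:]  1  'b'
  14  s[27:],s[25:]  3  'bdb'
  15  s[25:],s[8:]  0  ''
  16  s[8:],s[0:]  2  'ca'
  17  s[0:],s[18:]  2  'ca'
  18  s[18:],s[14:]  1  'c'
  19  s[14:],s[13:]  1  'c'
  20  s[13:],s[12:]  2  'cc'
  21  s[12:],s[11:]  3  'ccc'
  22  s[11:],s[2:]  1  'c'
  23  s[2:],s[22:]  0  ''
  24  s[22:],s[28:]  1  'd'
  25  s[28:],s[3:]  2  'db'
  26  s[3:],s[26:]  2  'db'
  27  s[26:],s[17:]  1  'd'
  28  s[17:],s[21:]  1  'd'
  29  s[21:],s[20:]  2  'dd'

n(n+1)/2 = 30·31/2 = 465
Σ LCP = 0 + 1 + 2 + 3 + 1 + 1 + 2 + 0 + 1 + 2 + 1 + 1 + 2 + 1 + 3 + 0 + 2 + 2 + 1 + 1 + 2 + 3 + 1 + 0 + 1 + 2 + 2 + 1 + 1 + 2 = 42
distinct = 465 − 42 = 423

423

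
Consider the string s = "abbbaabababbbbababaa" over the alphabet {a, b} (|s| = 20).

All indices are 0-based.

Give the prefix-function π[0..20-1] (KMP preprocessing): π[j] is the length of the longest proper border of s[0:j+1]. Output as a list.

[0, 0, 0, 0, 1, 1, 2, 1, 2, 1, 2, 3, 4, 0, 1, 2, 1, 2, 1, 1]

π[0] = 0
j=1 s[j]='b': π[1]=0 (border '')
j=2 s[j]='b': π[2]=0 (border '')
j=3 s[j]='b': π[3]=0 (border '')
j=4 s[j]='a': π[4]=1 (border 'a')
j=5 s[j]='a': k: 1→0; π[5]=1 (border 'a')
j=6 s[j]='b': π[6]=2 (border 'ab')
j=7 s[j]='a': k: 2→0; π[7]=1 (border 'a')
j=8 s[j]='b': π[8]=2 (border 'ab')
j=9 s[j]='a': k: 2→0; π[9]=1 (border 'a')
j=10 s[j]='b': π[10]=2 (border 'ab')
j=11 s[j]='b': π[11]=3 (border 'abb')
j=12 s[j]='b': π[12]=4 (border 'abbb')
j=13 s[j]='b': k: 4→0; π[13]=0 (border '')
j=14 s[j]='a': π[14]=1 (border 'a')
j=15 s[j]='b': π[15]=2 (border 'ab')
j=16 s[j]='a': k: 2→0; π[16]=1 (border 'a')
j=17 s[j]='b': π[17]=2 (border 'ab')
j=18 s[j]='a': k: 2→0; π[18]=1 (border 'a')
j=19 s[j]='a': k: 1→0; π[19]=1 (border 'a')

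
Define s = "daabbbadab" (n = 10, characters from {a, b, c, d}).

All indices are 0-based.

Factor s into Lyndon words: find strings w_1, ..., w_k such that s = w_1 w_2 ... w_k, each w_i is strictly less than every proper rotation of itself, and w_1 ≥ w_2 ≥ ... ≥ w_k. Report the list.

["d", "aabbbadab"]

emit factor 1: 'd' (i=0, period=1)
emit factor 2: 'aabbbadab' (i=1, period=9)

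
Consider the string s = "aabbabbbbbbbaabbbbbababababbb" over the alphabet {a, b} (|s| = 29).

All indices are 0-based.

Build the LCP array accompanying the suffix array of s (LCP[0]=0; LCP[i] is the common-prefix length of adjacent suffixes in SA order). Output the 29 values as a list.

[0, 4, 1, 6, 4, 2, 3, 4, 6, 0, 1, 2, 7, 5, 3, 5, 1, 2, 3, 4, 2, 3, 4, 3, 5, 4, 6, 5, 6]

sorted suffixes:
  #0 SA[0]=0  'aabbabbbbbbbaabbbbbababababbb'
  #1 SA[1]=12  'aabbbbbababababbb'
  #2 SA[2]=19  'ababababbb'
  #3 SA[3]=21  'abababbb'
  #4 SA[4]=23  'ababbb'
  #5 SA[5]=1  'abbabbbbbbbaabbbbbababababbb'
  #6 SA[6]=25  'abbb'
  #7 SA[7]=13  'abbbbbababababbb'
  #8 SA[8]=4  'abbbbbbbaabbbbbababababbb'
  #9 SA[9]=28  'b'
  #10 SA[10]=11  'baabbbbbababababbb'
  #11 SA[11]=18  'bababababbb'
  #12 SA[12]=20  'babababbb'
  #13 SA[13]=22  'bababbb'
  #14 SA[14]=24  'babbb'
  #15 SA[15]=3  'babbbbbbbaabbbbbababababbb'
  #16 SA[16]=27  'bb'
  #17 SA[17]=10  'bbaabbbbbababababbb'
  #18 SA[18]=17  'bbababababbb'
  #19 SA[19]=2  'bbabbbbbbbaabbbbbababababbb'
  #20 SA[20]=26  'bbb'
  #21 SA[21]=9  'bbbaabbbbbababababbb'
  #22 SA[22]=16  'bbbababababbb'
  #23 SA[23]=8  'bbbbaabbbbbababababbb'
  #24 SA[24]=15  'bbbbababababbb'
  #25 SA[25]=7  'bbbbbaabbbbbababababbb'
  #26 SA[26]=14  'bbbbbababababbb'
  #27 SA[27]=6  'bbbbbbaabbbbbababababbb'
  #28 SA[28]=5  'bbbbbbbaabbbbbababababbb'

SA = [0, 12, 19, 21, 23, 1, 25, 13, 4, 28, 11, 18, 20, 22, 24, 3, 27, 10, 17, 2, 26, 9, 16, 8, 15, 7, 14, 6, 5]
[i] adj suffixes → lcp
  [1] 0/12 → 4 ('aabb')
  [2] 12/19 → 1 ('a')
  [3] 19/21 → 6 ('ababab')
  [4] 21/23 → 4 ('abab')
  [5] 23/1 → 2 ('ab')
  [6] 1/25 → 3 ('abb')
  [7] 25/13 → 4 ('abbb')
  [8] 13/4 → 6 ('abbbbb')
  [9] 4/28 → 0 ('')
  [10] 28/11 → 1 ('b')
  [11] 11/18 → 2 ('ba')
  [12] 18/20 → 7 ('bababab')
  [13] 20/22 → 5 ('babab')
  [14] 22/24 → 3 ('bab')
  [15] 24/3 → 5 ('babbb')
  [16] 3/27 → 1 ('b')
  [17] 27/10 → 2 ('bb')
  [18] 10/17 → 3 ('bba')
  [19] 17/2 → 4 ('bbab')
  [20] 2/26 → 2 ('bb')
  [21] 26/9 → 3 ('bbb')
  [22] 9/16 → 4 ('bbba')
  [23] 16/8 → 3 ('bbb')
  [24] 8/15 → 5 ('bbbba')
  [25] 15/7 → 4 ('bbbb')
  [26] 7/14 → 6 ('bbbbba')
  [27] 14/6 → 5 ('bbbbb')
  [28] 6/5 → 6 ('bbbbbb')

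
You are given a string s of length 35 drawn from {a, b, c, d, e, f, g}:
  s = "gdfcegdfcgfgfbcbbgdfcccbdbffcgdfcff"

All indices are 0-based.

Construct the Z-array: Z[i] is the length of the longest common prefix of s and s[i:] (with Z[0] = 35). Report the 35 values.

[35, 0, 0, 0, 0, 4, 0, 0, 0, 1, 0, 1, 0, 0, 0, 0, 0, 4, 0, 0, 0, 0, 0, 0, 0, 0, 0, 0, 0, 4, 0, 0, 0, 0, 0]

Z[0]=35
i=1: i≥r, start 0; Z[1]=0
i=2: i≥r, start 0; Z[2]=0
i=3: i≥r, start 0; Z[3]=0
i=4: i≥r, start 0; Z[4]=0
i=5: i≥r, start 0; Z[5]=4 grow→box=[5,9)
i=6: min(r-i=3, Z[1]=0)=0; Z[6]=0
i=7: min(r-i=2, Z[2]=0)=0; Z[7]=0
i=8: min(r-i=1, Z[3]=0)=0; Z[8]=0
i=9: i≥r, start 0; Z[9]=1 grow→box=[9,10)
i=10: i≥r, start 0; Z[10]=0
i=11: i≥r, start 0; Z[11]=1 grow→box=[11,12)
i=12: i≥r, start 0; Z[12]=0
i=13: i≥r, start 0; Z[13]=0
i=14: i≥r, start 0; Z[14]=0
i=15: i≥r, start 0; Z[15]=0
i=16: i≥r, start 0; Z[16]=0
i=17: i≥r, start 0; Z[17]=4 grow→box=[17,21)
i=18: min(r-i=3, Z[1]=0)=0; Z[18]=0
i=19: min(r-i=2, Z[2]=0)=0; Z[19]=0
i=20: min(r-i=1, Z[3]=0)=0; Z[20]=0
i=21: i≥r, start 0; Z[21]=0
i=22: i≥r, start 0; Z[22]=0
i=23: i≥r, start 0; Z[23]=0
i=24: i≥r, start 0; Z[24]=0
i=25: i≥r, start 0; Z[25]=0
i=26: i≥r, start 0; Z[26]=0
i=27: i≥r, start 0; Z[27]=0
i=28: i≥r, start 0; Z[28]=0
i=29: i≥r, start 0; Z[29]=4 grow→box=[29,33)
i=30: min(r-i=3, Z[1]=0)=0; Z[30]=0
i=31: min(r-i=2, Z[2]=0)=0; Z[31]=0
i=32: min(r-i=1, Z[3]=0)=0; Z[32]=0
i=33: i≥r, start 0; Z[33]=0
i=34: i≥r, start 0; Z[34]=0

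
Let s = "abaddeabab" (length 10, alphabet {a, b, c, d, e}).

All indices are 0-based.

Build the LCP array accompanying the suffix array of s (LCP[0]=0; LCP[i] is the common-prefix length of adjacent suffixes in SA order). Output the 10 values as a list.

[0, 2, 3, 1, 0, 1, 2, 0, 1, 0]

sorted suffixes:
  #0 SA[0]=8  'ab'
  #1 SA[1]=6  'abab'
  #2 SA[2]=0  'abaddeabab'
  #3 SA[3]=2  'addeabab'
  #4 SA[4]=9  'b'
  #5 SA[5]=7  'bab'
  #6 SA[6]=1  'baddeabab'
  #7 SA[7]=3  'ddeabab'
  #8 SA[8]=4  'deabab'
  #9 SA[9]=5  'eabab'

SA = [8, 6, 0, 2, 9, 7, 1, 3, 4, 5]
rank  pair      lcp
   1  s[8:],s[6:]  2  'ab'
   2  s[6:],s[0:]  3  'aba'
   3  s[0:],s[2:]  1  'a'
   4  s[2:],s[9:]  0  ''
   5  s[9:],s[7:]  1  'b'
   6  s[7:],s[1:]  2  'ba'
   7  s[1:],s[3:]  0  ''
   8  s[3:],s[4:]  1  'd'
   9  s[4:],s[5:]  0  ''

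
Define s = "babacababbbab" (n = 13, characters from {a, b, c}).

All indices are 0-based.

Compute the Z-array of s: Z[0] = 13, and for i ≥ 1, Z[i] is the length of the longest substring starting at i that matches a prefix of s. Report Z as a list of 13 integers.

Z[0]=13
i=1: outside box; Z[1]=0
i=2: outside box; Z[2]=2 grow→box=[2,4)
i=3: min(r-i=1, Z[1]=0)=0; Z[3]=0
i=4: outside box; Z[4]=0
i=5: outside box; Z[5]=0
i=6: outside box; Z[6]=3 grow→box=[6,9)
i=7: min(r-i=2, Z[1]=0)=0; Z[7]=0
i=8: min(r-i=1, Z[2]=2)=1; Z[8]=1
i=9: outside box; Z[9]=1 grow→box=[9,10)
i=10: outside box; Z[10]=3 grow→box=[10,13)
i=11: min(r-i=2, Z[1]=0)=0; Z[11]=0
i=12: min(r-i=1, Z[2]=2)=1; Z[12]=1

[13, 0, 2, 0, 0, 0, 3, 0, 1, 1, 3, 0, 1]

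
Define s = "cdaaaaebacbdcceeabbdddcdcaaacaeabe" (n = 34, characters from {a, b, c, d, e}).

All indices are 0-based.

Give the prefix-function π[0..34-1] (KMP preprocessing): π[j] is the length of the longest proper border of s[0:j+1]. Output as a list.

[0, 0, 0, 0, 0, 0, 0, 0, 0, 1, 0, 0, 1, 1, 0, 0, 0, 0, 0, 0, 0, 0, 1, 2, 1, 0, 0, 0, 1, 0, 0, 0, 0, 0]

π[0] = 0
j=1 s[j]='d': π[1]=0 (border '')
j=2 s[j]='a': π[2]=0 (border '')
j=3 s[j]='a': π[3]=0 (border '')
j=4 s[j]='a': π[4]=0 (border '')
j=5 s[j]='a': π[5]=0 (border '')
j=6 s[j]='e': π[6]=0 (border '')
j=7 s[j]='b': π[7]=0 (border '')
j=8 s[j]='a': π[8]=0 (border '')
j=9 s[j]='c': π[9]=1 (border 'c')
j=10 s[j]='b': k: 1→0; π[10]=0 (border '')
j=11 s[j]='d': π[11]=0 (border '')
j=12 s[j]='c': π[12]=1 (border 'c')
j=13 s[j]='c': k: 1→0; π[13]=1 (border 'c')
j=14 s[j]='e': k: 1→0; π[14]=0 (border '')
j=15 s[j]='e': π[15]=0 (border '')
j=16 s[j]='a': π[16]=0 (border '')
j=17 s[j]='b': π[17]=0 (border '')
j=18 s[j]='b': π[18]=0 (border '')
j=19 s[j]='d': π[19]=0 (border '')
j=20 s[j]='d': π[20]=0 (border '')
j=21 s[j]='d': π[21]=0 (border '')
j=22 s[j]='c': π[22]=1 (border 'c')
j=23 s[j]='d': π[23]=2 (border 'cd')
j=24 s[j]='c': k: 2→0; π[24]=1 (border 'c')
j=25 s[j]='a': k: 1→0; π[25]=0 (border '')
j=26 s[j]='a': π[26]=0 (border '')
j=27 s[j]='a': π[27]=0 (border '')
j=28 s[j]='c': π[28]=1 (border 'c')
j=29 s[j]='a': k: 1→0; π[29]=0 (border '')
j=30 s[j]='e': π[30]=0 (border '')
j=31 s[j]='a': π[31]=0 (border '')
j=32 s[j]='b': π[32]=0 (border '')
j=33 s[j]='e': π[33]=0 (border '')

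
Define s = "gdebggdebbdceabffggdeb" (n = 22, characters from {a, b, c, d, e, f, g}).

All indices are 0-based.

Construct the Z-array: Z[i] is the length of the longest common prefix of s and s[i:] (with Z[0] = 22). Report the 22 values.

[22, 0, 0, 0, 1, 4, 0, 0, 0, 0, 0, 0, 0, 0, 0, 0, 0, 1, 4, 0, 0, 0]

Z[0]=22
i=1: fresh scan; Z[1]=0
i=2: fresh scan; Z[2]=0
i=3: fresh scan; Z[3]=0
i=4: fresh scan; Z[4]=1 extend→box=[4,5)
i=5: fresh scan; Z[5]=4 extend→box=[5,9)
i=6: min(r-i=3, Z[1]=0)=0; Z[6]=0
i=7: min(r-i=2, Z[2]=0)=0; Z[7]=0
i=8: min(r-i=1, Z[3]=0)=0; Z[8]=0
i=9: fresh scan; Z[9]=0
i=10: fresh scan; Z[10]=0
i=11: fresh scan; Z[11]=0
i=12: fresh scan; Z[12]=0
i=13: fresh scan; Z[13]=0
i=14: fresh scan; Z[14]=0
i=15: fresh scan; Z[15]=0
i=16: fresh scan; Z[16]=0
i=17: fresh scan; Z[17]=1 extend→box=[17,18)
i=18: fresh scan; Z[18]=4 extend→box=[18,22)
i=19: min(r-i=3, Z[1]=0)=0; Z[19]=0
i=20: min(r-i=2, Z[2]=0)=0; Z[20]=0
i=21: min(r-i=1, Z[3]=0)=0; Z[21]=0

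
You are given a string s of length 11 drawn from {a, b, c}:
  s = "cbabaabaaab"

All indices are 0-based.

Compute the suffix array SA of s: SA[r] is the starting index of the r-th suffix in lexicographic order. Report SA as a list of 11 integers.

sorted suffixes:
  #0 SA[0]=7  'aaab'
  #1 SA[1]=8  'aab'
  #2 SA[2]=4  'aabaaab'
  #3 SA[3]=9  'ab'
  #4 SA[4]=5  'abaaab'
  #5 SA[5]=2  'abaabaaab'
  #6 SA[6]=10  'b'
  #7 SA[7]=6  'baaab'
  #8 SA[8]=3  'baabaaab'
  #9 SA[9]=1  'babaabaaab'
  #10 SA[10]=0  'cbabaabaaab'

[7, 8, 4, 9, 5, 2, 10, 6, 3, 1, 0]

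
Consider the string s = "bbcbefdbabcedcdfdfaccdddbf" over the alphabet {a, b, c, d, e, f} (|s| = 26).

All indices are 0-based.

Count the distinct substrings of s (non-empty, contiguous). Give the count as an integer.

325

rank→(start, suffix):
  0 → (8, 'abcedcdfdfaccdddbf')
  1 → (18, 'accdddbf')
  2 → (7, 'babcedcdfdfaccdddbf')
  3 → (0, 'bbcbefdbabcedcdfdfaccdddbf')
  4 → (1, 'bcbefdbabcedcdfdfaccdddbf')
  5 → (9, 'bcedcdfdfaccdddbf')
  6 → (3, 'befdbabcedcdfdfaccdddbf')
  7 → (24, 'bf')
  8 → (2, 'cbefdbabcedcdfdfaccdddbf')
  9 → (19, 'ccdddbf')
  10 → (20, 'cdddbf')
  11 → (13, 'cdfdfaccdddbf')
  12 → (10, 'cedcdfdfaccdddbf')
  13 → (6, 'dbabcedcdfdfaccdddbf')
  14 → (23, 'dbf')
  15 → (12, 'dcdfdfaccdddbf')
  16 → (22, 'ddbf')
  17 → (21, 'dddbf')
  18 → (16, 'dfaccdddbf')
  19 → (14, 'dfdfaccdddbf')
  20 → (11, 'edcdfdfaccdddbf')
  21 → (4, 'efdbabcedcdfdfaccdddbf')
  22 → (25, 'f')
  23 → (17, 'faccdddbf')
  24 → (5, 'fdbabcedcdfdfaccdddbf')
  25 → (15, 'fdfaccdddbf')

SA = [8, 18, 7, 0, 1, 9, 3, 24, 2, 19, 20, 13, 10, 6, 23, 12, 22, 21, 16, 14, 11, 4, 25, 17, 5, 15]
rank  pair      lcp
   1  s[8:],s[18:]  1  'a'
   2  s[18:],s[7:]  0  ''
   3  s[7:],s[0:]  1  'b'
   4  s[0:],s[1:]  1  'b'
   5  s[1:],s[9:]  2  'bc'
   6  s[9:],s[3:]  1  'b'
   7  s[3:],s[24:]  1  'b'
   8  s[24:],s[2:]  0  ''
   9  s[2:],s[19:]  1  'c'
  10  s[19:],s[20:]  1  'c'
  11  s[20:],s[13:]  2  'cd'
  12  s[13:],s[10:]  1  'c'
  13  s[10:],s[6:]  0  ''
  14  s[6:],s[23:]  2  'db'
  15  s[23:],s[12:]  1  'd'
  16  s[12:],s[22:]  1  'd'
  17  s[22:],s[21:]  2  'dd'
  18  s[21:],s[16:]  1  'd'
  19  s[16:],s[14:]  2  'df'
  20  s[14:],s[11:]  0  ''
  21  s[11:],s[4:]  1  'e'
  22  s[4:],s[25:]  0  ''
  23  s[25:],s[17:]  1  'f'
  24  s[17:],s[5:]  1  'f'
  25  s[5:],s[15:]  2  'fd'

n(n+1)/2 = 26·27/2 = 351
Σ LCP = 0 + 1 + 0 + 1 + 1 + 2 + 1 + 1 + 0 + 1 + 1 + 2 + 1 + 0 + 2 + 1 + 1 + 2 + 1 + 2 + 0 + 1 + 0 + 1 + 1 + 2 = 26
distinct = 351 − 26 = 325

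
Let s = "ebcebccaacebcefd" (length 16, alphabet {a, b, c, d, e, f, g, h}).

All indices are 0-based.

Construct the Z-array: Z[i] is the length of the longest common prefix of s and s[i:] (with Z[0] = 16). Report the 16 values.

Z[0]=16
i=1: outside box; Z[1]=0
i=2: outside box; Z[2]=0
i=3: outside box; Z[3]=3 extend→box=[3,6)
i=4: min(r-i=2, Z[1]=0)=0; Z[4]=0
i=5: min(r-i=1, Z[2]=0)=0; Z[5]=0
i=6: outside box; Z[6]=0
i=7: outside box; Z[7]=0
i=8: outside box; Z[8]=0
i=9: outside box; Z[9]=0
i=10: outside box; Z[10]=4 extend→box=[10,14)
i=11: min(r-i=3, Z[1]=0)=0; Z[11]=0
i=12: min(r-i=2, Z[2]=0)=0; Z[12]=0
i=13: min(r-i=1, Z[3]=3)=1; Z[13]=1
i=14: outside box; Z[14]=0
i=15: outside box; Z[15]=0

[16, 0, 0, 3, 0, 0, 0, 0, 0, 0, 4, 0, 0, 1, 0, 0]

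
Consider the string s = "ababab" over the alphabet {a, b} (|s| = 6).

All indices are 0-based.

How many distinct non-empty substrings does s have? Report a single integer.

rank→(start, suffix):
  0 → (4, 'ab')
  1 → (2, 'abab')
  2 → (0, 'ababab')
  3 → (5, 'b')
  4 → (3, 'bab')
  5 → (1, 'babab')

SA = [4, 2, 0, 5, 3, 1]
[i] adj suffixes → lcp
  [1] 4/2 → 2 ('ab')
  [2] 2/0 → 4 ('abab')
  [3] 0/5 → 0 ('')
  [4] 5/3 → 1 ('b')
  [5] 3/1 → 3 ('bab')

n(n+1)/2 = 6·7/2 = 21
Σ LCP = 0 + 2 + 4 + 0 + 1 + 3 = 10
distinct = 21 − 10 = 11

11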